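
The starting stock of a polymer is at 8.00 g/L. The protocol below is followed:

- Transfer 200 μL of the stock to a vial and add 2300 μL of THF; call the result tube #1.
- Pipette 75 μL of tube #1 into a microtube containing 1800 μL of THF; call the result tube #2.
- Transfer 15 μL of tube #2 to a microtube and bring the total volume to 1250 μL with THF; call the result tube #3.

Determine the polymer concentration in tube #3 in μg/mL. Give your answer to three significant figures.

0.307 μg/mL

Step 1: 200 μL + 2300 μL = 2500 μL total → factor 2500/200 = 12.5
Step 2: 75 μL + 1800 μL = 1875 μL total → factor 1875/75 = 25
Step 3: 15 μL brought to 1250 μL → factor 1250/15 = 83.333
Overall dilution factor = 12.5 × 25 × 83.333 = 26042
Final = 8.00 g/L / 26042 = 0.0003072 g/L = 0.307 μg/mL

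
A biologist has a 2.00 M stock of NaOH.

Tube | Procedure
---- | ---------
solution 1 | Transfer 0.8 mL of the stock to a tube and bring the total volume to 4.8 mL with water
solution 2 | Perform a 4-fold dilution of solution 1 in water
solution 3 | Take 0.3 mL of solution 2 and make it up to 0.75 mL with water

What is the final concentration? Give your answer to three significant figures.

0.0333 M

Step 1: 0.8 mL brought to 4.8 mL → factor 4.8/0.8 = 6
Step 2: 4-fold → factor 4
Step 3: 0.3 mL brought to 0.75 mL → factor 0.75/0.3 = 2.5
Overall dilution factor = 6 × 4 × 2.5 = 60
Final = 2.00 M / 60 = 0.0333 M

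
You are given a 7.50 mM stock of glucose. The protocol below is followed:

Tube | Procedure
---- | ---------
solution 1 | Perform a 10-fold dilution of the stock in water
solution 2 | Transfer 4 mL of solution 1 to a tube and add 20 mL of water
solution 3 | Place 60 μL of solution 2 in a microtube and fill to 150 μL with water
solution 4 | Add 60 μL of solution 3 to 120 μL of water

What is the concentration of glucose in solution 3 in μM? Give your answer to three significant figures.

Step 1: 10-fold → factor 10
Step 2: 4 mL + 20 mL = 24 mL total → factor 24/4 = 6
Step 3: 60 μL brought to 150 μL → factor 150/60 = 2.5
Dilution factor through solution 3 = 10 × 6 × 2.5 = 150
[solution 3] = 7.50 mM / 150 = 0.05000 mM = 50.0 μM

50.0 μM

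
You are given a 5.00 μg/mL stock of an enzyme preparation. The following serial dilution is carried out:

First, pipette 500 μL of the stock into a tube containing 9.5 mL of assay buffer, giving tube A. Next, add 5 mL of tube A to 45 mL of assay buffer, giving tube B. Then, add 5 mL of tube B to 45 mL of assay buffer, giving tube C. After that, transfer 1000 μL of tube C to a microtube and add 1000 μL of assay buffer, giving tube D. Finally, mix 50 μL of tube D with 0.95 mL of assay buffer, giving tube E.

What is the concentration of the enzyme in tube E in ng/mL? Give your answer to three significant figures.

0.0625 ng/mL

Step 1: 500 μL + 9.5 mL = 10000 μL total → factor 10000/500 = 20
Step 2: 5 mL + 45 mL = 50 mL total → factor 50/5 = 10
Step 3: 5 mL + 45 mL = 50 mL total → factor 50/5 = 10
Step 4: 1000 μL + 1000 μL = 2000 μL total → factor 2000/1000 = 2
Step 5: 50 μL + 0.95 mL = 1000 μL total → factor 1000/50 = 20
Overall dilution factor = 20 × 10 × 10 × 2 × 20 = 80000
Final = 5.00 μg/mL / 80000 = 6.250 × 10^-5 μg/mL = 0.0625 ng/mL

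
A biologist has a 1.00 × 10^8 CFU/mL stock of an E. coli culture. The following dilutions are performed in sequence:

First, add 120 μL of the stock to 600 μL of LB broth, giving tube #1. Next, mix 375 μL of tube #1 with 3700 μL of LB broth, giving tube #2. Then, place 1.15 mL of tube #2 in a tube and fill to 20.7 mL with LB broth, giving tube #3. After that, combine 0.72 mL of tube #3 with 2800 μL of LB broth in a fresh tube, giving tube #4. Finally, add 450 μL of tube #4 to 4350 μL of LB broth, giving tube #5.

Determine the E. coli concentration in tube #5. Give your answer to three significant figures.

1.63 × 10^3 CFU/mL

Step 1: 120 μL + 600 μL = 720 μL total → factor 720/120 = 6
Step 2: 375 μL + 3700 μL = 4075 μL total → factor 4075/375 = 10.867
Step 3: 1.15 mL brought to 20.7 mL → factor 20.7/1.15 = 18
Step 4: 0.72 mL + 2800 μL = 3.52 mL total → factor 3.52/0.72 = 4.8889
Step 5: 450 μL + 4350 μL = 4800 μL total → factor 4800/450 = 10.667
Overall dilution factor = 6 × 10.867 × 18 × 4.8889 × 10.667 = 61201
Final = 1.00 × 10^8 CFU/mL / 61201 = 1.63 × 10^3 CFU/mL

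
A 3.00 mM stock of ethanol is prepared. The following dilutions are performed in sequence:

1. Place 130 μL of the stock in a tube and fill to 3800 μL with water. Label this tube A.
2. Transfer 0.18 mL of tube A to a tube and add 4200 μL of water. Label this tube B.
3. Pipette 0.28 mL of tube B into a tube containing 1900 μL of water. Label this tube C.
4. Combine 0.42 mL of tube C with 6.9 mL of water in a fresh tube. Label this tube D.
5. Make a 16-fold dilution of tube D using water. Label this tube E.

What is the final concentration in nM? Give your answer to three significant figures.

Step 1: 130 μL brought to 3800 μL → factor 3800/130 = 29.231
Step 2: 0.18 mL + 4200 μL = 4.38 mL total → factor 4.38/0.18 = 24.333
Step 3: 0.28 mL + 1900 μL = 2.18 mL total → factor 2.18/0.28 = 7.7857
Step 4: 0.42 mL + 6.9 mL = 7.32 mL total → factor 7.32/0.42 = 17.429
Step 5: 16-fold → factor 16
Overall dilution factor = 29.231 × 24.333 × 7.7857 × 17.429 × 16 = 1.5443 × 10^6
Final = 3.00 mM / 1.5443 × 10^6 = 1.943 × 10^-6 mM = 1.94 nM

1.94 nM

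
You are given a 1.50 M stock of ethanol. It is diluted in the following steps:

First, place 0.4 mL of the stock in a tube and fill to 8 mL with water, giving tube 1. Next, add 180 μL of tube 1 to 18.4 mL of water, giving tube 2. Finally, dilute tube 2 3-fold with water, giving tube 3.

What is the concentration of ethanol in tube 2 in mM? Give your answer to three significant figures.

Step 1: 0.4 mL brought to 8 mL → factor 8/0.4 = 20
Step 2: 180 μL + 18.4 mL = 18580 μL total → factor 18580/180 = 103.22
Dilution factor through tube 2 = 20 × 103.22 = 2064.4
[tube 2] = 1.50 M / 2064.4 = 0.0007266 M = 0.727 mM

0.727 mM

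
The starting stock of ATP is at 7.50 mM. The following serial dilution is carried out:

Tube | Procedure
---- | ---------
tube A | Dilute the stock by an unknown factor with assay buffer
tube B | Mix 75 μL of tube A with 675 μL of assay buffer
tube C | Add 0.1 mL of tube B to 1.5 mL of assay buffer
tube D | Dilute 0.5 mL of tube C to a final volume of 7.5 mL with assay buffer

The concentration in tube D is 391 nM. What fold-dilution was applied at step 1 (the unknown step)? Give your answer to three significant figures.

Step 1: unknown factor x
Step 2: 75 μL + 675 μL = 750 μL total → factor 750/75 = 10
Step 3: 0.1 mL + 1.5 mL = 1.6 mL total → factor 1.6/0.1 = 16
Step 4: 0.5 mL brought to 7.5 mL → factor 7.5/0.5 = 15
Product of known-step factors = 2400
Overall factor = 7.50 mM / (391 nM) = 19182
x = 19182 / 2400 = 7.99

7.99-fold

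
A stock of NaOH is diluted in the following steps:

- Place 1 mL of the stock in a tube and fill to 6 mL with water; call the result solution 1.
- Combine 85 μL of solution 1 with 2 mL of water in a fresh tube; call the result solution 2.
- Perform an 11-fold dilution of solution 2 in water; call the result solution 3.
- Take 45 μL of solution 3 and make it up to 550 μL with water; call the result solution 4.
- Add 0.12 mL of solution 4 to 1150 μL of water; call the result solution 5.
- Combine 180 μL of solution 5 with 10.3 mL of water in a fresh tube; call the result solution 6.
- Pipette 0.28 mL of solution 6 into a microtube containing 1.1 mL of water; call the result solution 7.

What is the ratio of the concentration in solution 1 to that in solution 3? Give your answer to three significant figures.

Step 1: 1 mL brought to 6 mL → factor 6/1 = 6
Step 2: 85 μL + 2 mL = 2085 μL total → factor 2085/85 = 24.529
Step 3: 11-fold → factor 11
Dilution factor to solution 1 = 6; to solution 3 = 1618.9
[solution 1]/[solution 3] = (factor to solution 3)/(factor to solution 1) = 1618.9/6 = 270

270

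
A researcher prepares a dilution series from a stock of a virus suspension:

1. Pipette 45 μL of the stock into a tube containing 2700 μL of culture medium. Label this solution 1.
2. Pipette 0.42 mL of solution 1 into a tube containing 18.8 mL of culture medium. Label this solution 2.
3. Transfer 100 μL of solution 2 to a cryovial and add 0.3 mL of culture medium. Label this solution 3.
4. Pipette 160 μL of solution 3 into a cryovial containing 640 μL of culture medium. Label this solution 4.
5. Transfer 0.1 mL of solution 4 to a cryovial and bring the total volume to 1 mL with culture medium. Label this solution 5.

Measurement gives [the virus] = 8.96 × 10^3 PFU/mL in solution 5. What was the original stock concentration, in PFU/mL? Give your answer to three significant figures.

5.00 × 10^9 PFU/mL

Step 1: 45 μL + 2700 μL = 2745 μL total → factor 2745/45 = 61
Step 2: 0.42 mL + 18.8 mL = 19.22 mL total → factor 19.22/0.42 = 45.762
Step 3: 100 μL + 0.3 mL = 400 μL total → factor 400/100 = 4
Step 4: 160 μL + 640 μL = 800 μL total → factor 800/160 = 5
Step 5: 0.1 mL brought to 1 mL → factor 1/0.1 = 10
Overall dilution factor = 61 × 45.762 × 4 × 5 × 10 = 5.583 × 10^5
Stock = 8.96 × 10^3 PFU/mL × 5.583 × 10^5 = 5.00 × 10^9 PFU/mL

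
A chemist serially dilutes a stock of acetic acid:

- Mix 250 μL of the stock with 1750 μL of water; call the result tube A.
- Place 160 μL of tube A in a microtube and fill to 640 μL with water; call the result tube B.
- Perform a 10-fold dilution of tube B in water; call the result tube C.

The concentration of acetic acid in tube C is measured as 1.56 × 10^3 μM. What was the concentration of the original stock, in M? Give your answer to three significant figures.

0.499 M

Step 1: 250 μL + 1750 μL = 2000 μL total → factor 2000/250 = 8
Step 2: 160 μL brought to 640 μL → factor 640/160 = 4
Step 3: 10-fold → factor 10
Overall dilution factor = 8 × 4 × 10 = 320
Stock = 1.56 × 10^3 μM × 320 = 4.992 × 10^5 μM = 0.499 M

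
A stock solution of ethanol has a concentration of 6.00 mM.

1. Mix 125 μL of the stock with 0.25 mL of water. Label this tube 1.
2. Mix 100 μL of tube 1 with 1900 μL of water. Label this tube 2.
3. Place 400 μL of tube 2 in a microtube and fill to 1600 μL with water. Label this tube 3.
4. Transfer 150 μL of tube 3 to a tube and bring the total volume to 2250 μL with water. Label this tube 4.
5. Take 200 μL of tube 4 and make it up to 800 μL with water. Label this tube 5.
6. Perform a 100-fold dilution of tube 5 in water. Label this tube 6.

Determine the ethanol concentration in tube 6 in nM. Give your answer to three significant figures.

4.17 nM

Step 1: 125 μL + 0.25 mL = 375 μL total → factor 375/125 = 3
Step 2: 100 μL + 1900 μL = 2000 μL total → factor 2000/100 = 20
Step 3: 400 μL brought to 1600 μL → factor 1600/400 = 4
Step 4: 150 μL brought to 2250 μL → factor 2250/150 = 15
Step 5: 200 μL brought to 800 μL → factor 800/200 = 4
Step 6: 100-fold → factor 100
Overall dilution factor = 3 × 20 × 4 × 15 × 4 × 100 = 1.44 × 10^6
Final = 6.00 mM / 1.44 × 10^6 = 4.167 × 10^-6 mM = 4.17 nM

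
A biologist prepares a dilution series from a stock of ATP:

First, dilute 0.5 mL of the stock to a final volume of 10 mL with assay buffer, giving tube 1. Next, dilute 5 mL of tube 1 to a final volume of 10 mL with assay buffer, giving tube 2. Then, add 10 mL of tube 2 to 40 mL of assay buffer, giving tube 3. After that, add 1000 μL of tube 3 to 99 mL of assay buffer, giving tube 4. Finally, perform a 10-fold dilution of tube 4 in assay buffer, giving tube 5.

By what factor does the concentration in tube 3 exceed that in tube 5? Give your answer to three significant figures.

1.00 × 10^3

Step 1: 0.5 mL brought to 10 mL → factor 10/0.5 = 20
Step 2: 5 mL brought to 10 mL → factor 10/5 = 2
Step 3: 10 mL + 40 mL = 50 mL total → factor 50/10 = 5
Step 4: 1000 μL + 99 mL = 1 × 10^5 μL total → factor 1 × 10^5/1000 = 100
Step 5: 10-fold → factor 10
Dilution factor to tube 3 = 200; to tube 5 = 2 × 10^5
[tube 3]/[tube 5] = (factor to tube 5)/(factor to tube 3) = 2 × 10^5/200 = 1.00 × 10^3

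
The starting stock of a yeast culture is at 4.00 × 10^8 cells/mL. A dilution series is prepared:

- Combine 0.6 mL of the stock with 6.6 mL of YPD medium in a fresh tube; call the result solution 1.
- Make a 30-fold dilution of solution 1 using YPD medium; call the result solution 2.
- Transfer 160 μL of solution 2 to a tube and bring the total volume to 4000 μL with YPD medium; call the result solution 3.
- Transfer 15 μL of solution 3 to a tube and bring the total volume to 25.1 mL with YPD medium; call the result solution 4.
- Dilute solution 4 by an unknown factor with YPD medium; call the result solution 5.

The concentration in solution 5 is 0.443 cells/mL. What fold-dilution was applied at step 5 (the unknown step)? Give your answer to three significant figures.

60.0-fold

Step 1: 0.6 mL + 6.6 mL = 7.2 mL total → factor 7.2/0.6 = 12
Step 2: 30-fold → factor 30
Step 3: 160 μL brought to 4000 μL → factor 4000/160 = 25
Step 4: 15 μL brought to 25.1 mL → factor 25100/15 = 1673.3
Step 5: unknown factor x
Product of known-step factors = 1.506 × 10^7
Overall factor = 4.00 × 10^8 cells/mL / (0.443 cells/mL) = 9.0293 × 10^8
x = 9.0293 × 10^8 / 1.506 × 10^7 = 60.0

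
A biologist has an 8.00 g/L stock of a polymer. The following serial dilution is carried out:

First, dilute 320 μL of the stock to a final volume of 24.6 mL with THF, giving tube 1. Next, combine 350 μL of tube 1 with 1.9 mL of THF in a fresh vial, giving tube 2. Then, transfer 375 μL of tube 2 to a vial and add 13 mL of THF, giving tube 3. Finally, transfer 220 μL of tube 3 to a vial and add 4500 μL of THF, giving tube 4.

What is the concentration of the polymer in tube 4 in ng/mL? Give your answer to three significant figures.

Step 1: 320 μL brought to 24.6 mL → factor 24600/320 = 76.875
Step 2: 350 μL + 1.9 mL = 2250 μL total → factor 2250/350 = 6.4286
Step 3: 375 μL + 13 mL = 13375 μL total → factor 13375/375 = 35.667
Step 4: 220 μL + 4500 μL = 4720 μL total → factor 4720/220 = 21.455
Overall dilution factor = 76.875 × 6.4286 × 35.667 × 21.455 = 3.7817 × 10^5
Final = 8.00 g/L / 3.7817 × 10^5 = 2.115 × 10^-5 g/L = 21.2 ng/mL

21.2 ng/mL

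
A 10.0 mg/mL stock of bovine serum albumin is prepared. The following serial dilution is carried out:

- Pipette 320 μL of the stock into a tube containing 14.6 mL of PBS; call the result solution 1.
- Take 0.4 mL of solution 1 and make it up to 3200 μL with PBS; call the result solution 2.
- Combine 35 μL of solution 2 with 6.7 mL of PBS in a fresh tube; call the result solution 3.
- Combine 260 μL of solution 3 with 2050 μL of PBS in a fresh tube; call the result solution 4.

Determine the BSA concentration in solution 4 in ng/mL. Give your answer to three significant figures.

Step 1: 320 μL + 14.6 mL = 14920 μL total → factor 14920/320 = 46.625
Step 2: 0.4 mL brought to 3200 μL → factor 3.2/0.4 = 8
Step 3: 35 μL + 6.7 mL = 6735 μL total → factor 6735/35 = 192.43
Step 4: 260 μL + 2050 μL = 2310 μL total → factor 2310/260 = 8.8846
Overall dilution factor = 46.625 × 8 × 192.43 × 8.8846 = 6.377 × 10^5
Final = 10.0 mg/mL / 6.377 × 10^5 = 1.568 × 10^-5 mg/mL = 15.7 ng/mL

15.7 ng/mL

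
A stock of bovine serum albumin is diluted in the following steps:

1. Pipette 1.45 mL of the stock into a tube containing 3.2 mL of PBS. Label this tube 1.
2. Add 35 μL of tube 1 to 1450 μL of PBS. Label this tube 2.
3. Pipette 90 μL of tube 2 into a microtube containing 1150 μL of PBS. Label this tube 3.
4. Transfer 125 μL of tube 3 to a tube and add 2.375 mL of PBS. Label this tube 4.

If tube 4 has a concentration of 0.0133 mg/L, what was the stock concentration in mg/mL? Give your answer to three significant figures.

Step 1: 1.45 mL + 3.2 mL = 4.65 mL total → factor 4.65/1.45 = 3.2069
Step 2: 35 μL + 1450 μL = 1485 μL total → factor 1485/35 = 42.429
Step 3: 90 μL + 1150 μL = 1240 μL total → factor 1240/90 = 13.778
Step 4: 125 μL + 2.375 mL = 2500 μL total → factor 2500/125 = 20
Overall dilution factor = 3.2069 × 42.429 × 13.778 × 20 = 37493
Stock = 0.0133 mg/L × 37493 = 498.7 mg/L = 0.499 mg/mL

0.499 mg/mL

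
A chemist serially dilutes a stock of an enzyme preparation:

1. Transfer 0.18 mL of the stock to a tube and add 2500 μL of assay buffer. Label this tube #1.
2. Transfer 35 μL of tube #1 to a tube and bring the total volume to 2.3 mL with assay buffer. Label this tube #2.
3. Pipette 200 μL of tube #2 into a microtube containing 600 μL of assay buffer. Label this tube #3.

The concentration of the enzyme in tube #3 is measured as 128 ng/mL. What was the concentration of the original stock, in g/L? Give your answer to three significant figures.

Step 1: 0.18 mL + 2500 μL = 2.68 mL total → factor 2.68/0.18 = 14.889
Step 2: 35 μL brought to 2.3 mL → factor 2300/35 = 65.714
Step 3: 200 μL + 600 μL = 800 μL total → factor 800/200 = 4
Overall dilution factor = 14.889 × 65.714 × 4 = 3913.7
Stock = 128 ng/mL × 3913.7 = 5.009 × 10^5 ng/mL = 0.501 g/L

0.501 g/L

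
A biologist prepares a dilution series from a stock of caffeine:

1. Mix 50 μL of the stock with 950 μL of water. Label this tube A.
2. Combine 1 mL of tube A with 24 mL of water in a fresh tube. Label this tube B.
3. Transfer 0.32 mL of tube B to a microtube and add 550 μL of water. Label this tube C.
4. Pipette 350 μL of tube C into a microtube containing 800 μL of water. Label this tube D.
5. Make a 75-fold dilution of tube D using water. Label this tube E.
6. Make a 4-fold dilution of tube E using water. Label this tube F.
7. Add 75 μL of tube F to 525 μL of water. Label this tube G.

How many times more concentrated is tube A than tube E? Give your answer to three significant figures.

1.67 × 10^4

Step 1: 50 μL + 950 μL = 1000 μL total → factor 1000/50 = 20
Step 2: 1 mL + 24 mL = 25 mL total → factor 25/1 = 25
Step 3: 0.32 mL + 550 μL = 0.87 mL total → factor 0.87/0.32 = 2.7188
Step 4: 350 μL + 800 μL = 1150 μL total → factor 1150/350 = 3.2857
Step 5: 75-fold → factor 75
Dilution factor to tube A = 20; to tube E = 3.3499 × 10^5
[tube A]/[tube E] = (factor to tube E)/(factor to tube A) = 3.3499 × 10^5/20 = 1.67 × 10^4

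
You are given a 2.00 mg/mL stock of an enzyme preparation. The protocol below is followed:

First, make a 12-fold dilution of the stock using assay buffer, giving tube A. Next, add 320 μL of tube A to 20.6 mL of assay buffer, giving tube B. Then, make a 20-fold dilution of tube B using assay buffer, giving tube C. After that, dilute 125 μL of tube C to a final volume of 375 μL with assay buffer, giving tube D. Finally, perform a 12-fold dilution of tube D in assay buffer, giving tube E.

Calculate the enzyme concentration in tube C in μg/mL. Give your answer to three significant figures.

0.127 μg/mL

Step 1: 12-fold → factor 12
Step 2: 320 μL + 20.6 mL = 20920 μL total → factor 20920/320 = 65.375
Step 3: 20-fold → factor 20
Dilution factor through tube C = 12 × 65.375 × 20 = 15690
[tube C] = 2.00 mg/mL / 15690 = 0.0001275 mg/mL = 0.127 μg/mL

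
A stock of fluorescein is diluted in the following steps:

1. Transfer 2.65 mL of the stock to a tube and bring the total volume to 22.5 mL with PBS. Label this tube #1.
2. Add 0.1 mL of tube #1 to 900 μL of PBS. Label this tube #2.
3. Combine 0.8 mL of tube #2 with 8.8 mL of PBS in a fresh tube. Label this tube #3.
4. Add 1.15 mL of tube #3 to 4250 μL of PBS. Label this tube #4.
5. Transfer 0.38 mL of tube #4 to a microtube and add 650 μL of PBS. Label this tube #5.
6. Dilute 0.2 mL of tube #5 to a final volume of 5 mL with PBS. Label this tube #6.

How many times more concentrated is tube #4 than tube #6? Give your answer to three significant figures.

Step 1: 2.65 mL brought to 22.5 mL → factor 22.5/2.65 = 8.4906
Step 2: 0.1 mL + 900 μL = 1 mL total → factor 1/0.1 = 10
Step 3: 0.8 mL + 8.8 mL = 9.6 mL total → factor 9.6/0.8 = 12
Step 4: 1.15 mL + 4250 μL = 5.4 mL total → factor 5.4/1.15 = 4.6957
Step 5: 0.38 mL + 650 μL = 1.03 mL total → factor 1.03/0.38 = 2.7105
Step 6: 0.2 mL brought to 5 mL → factor 5/0.2 = 25
Dilution factor to tube #4 = 4784.2; to tube #6 = 3.242 × 10^5
[tube #4]/[tube #6] = (factor to tube #6)/(factor to tube #4) = 3.242 × 10^5/4784.2 = 67.8

67.8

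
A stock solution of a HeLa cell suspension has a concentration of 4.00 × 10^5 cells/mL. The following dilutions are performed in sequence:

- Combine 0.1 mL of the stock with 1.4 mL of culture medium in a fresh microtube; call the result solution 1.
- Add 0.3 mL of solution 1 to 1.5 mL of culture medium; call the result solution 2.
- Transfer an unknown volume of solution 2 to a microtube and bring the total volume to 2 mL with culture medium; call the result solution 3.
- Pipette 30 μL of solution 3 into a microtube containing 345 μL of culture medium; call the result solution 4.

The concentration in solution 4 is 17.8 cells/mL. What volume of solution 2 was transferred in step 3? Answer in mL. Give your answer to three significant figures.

0.100 mL

Step 1: 0.1 mL + 1.4 mL = 1.5 mL total → factor 1.5/0.1 = 15
Step 2: 0.3 mL + 1.5 mL = 1.8 mL total → factor 1.8/0.3 = 6
Step 3: v brought to 2 mL → factor = 2 mL/v
Step 4: 30 μL + 345 μL = 375 μL total → factor 375/30 = 12.5
Product of known-step factors = 1125
Overall factor = 4.00 × 10^5 cells/mL / (17.8 cells/mL) = 22472
Step-3 factor = 22472 / 1125 = 19.975
v = 2 mL / 19.975 = 0.100 mL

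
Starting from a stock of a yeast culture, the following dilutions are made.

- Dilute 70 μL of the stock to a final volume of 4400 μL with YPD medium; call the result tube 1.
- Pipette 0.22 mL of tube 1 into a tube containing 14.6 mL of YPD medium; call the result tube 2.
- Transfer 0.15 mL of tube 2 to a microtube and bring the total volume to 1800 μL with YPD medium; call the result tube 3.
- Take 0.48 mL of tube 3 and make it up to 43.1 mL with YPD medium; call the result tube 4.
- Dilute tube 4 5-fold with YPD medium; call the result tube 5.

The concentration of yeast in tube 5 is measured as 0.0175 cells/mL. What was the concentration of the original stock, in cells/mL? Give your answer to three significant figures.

Step 1: 70 μL brought to 4400 μL → factor 4400/70 = 62.857
Step 2: 0.22 mL + 14.6 mL = 14.82 mL total → factor 14.82/0.22 = 67.364
Step 3: 0.15 mL brought to 1800 μL → factor 1.8/0.15 = 12
Step 4: 0.48 mL brought to 43.1 mL → factor 43.1/0.48 = 89.792
Step 5: 5-fold → factor 5
Overall dilution factor = 62.857 × 67.364 × 12 × 89.792 × 5 = 2.2812 × 10^7
Stock = 0.0175 cells/mL × 2.2812 × 10^7 = 3.99 × 10^5 cells/mL

3.99 × 10^5 cells/mL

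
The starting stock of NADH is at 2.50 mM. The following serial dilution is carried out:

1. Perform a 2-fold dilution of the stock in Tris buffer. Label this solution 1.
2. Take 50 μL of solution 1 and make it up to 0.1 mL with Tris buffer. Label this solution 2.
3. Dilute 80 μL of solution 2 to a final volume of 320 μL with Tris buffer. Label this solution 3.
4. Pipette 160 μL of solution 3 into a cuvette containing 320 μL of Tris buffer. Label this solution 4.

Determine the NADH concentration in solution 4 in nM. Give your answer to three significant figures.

Step 1: 2-fold → factor 2
Step 2: 50 μL brought to 0.1 mL → factor 100/50 = 2
Step 3: 80 μL brought to 320 μL → factor 320/80 = 4
Step 4: 160 μL + 320 μL = 480 μL total → factor 480/160 = 3
Overall dilution factor = 2 × 2 × 4 × 3 = 48
Final = 2.50 mM / 48 = 0.05208 mM = 5.21 × 10^4 nM

5.21 × 10^4 nM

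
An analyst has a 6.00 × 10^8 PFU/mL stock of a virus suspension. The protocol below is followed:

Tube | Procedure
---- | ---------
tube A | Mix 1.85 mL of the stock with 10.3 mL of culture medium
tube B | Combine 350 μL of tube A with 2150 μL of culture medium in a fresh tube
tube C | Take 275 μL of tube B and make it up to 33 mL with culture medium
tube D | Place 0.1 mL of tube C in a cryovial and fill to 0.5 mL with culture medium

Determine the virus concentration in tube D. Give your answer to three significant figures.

Step 1: 1.85 mL + 10.3 mL = 12.15 mL total → factor 12.15/1.85 = 6.5676
Step 2: 350 μL + 2150 μL = 2500 μL total → factor 2500/350 = 7.1429
Step 3: 275 μL brought to 33 mL → factor 33000/275 = 120
Step 4: 0.1 mL brought to 0.5 mL → factor 0.5/0.1 = 5
Overall dilution factor = 6.5676 × 7.1429 × 120 × 5 = 28147
Final = 6.00 × 10^8 PFU/mL / 28147 = 2.13 × 10^4 PFU/mL

2.13 × 10^4 PFU/mL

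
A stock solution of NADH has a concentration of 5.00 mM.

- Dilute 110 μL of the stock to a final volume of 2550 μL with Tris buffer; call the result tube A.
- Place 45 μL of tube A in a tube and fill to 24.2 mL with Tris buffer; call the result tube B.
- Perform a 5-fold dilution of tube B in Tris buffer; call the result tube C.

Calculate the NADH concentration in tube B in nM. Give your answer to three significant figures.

401 nM

Step 1: 110 μL brought to 2550 μL → factor 2550/110 = 23.182
Step 2: 45 μL brought to 24.2 mL → factor 24200/45 = 537.78
Dilution factor through tube B = 23.182 × 537.78 = 12467
[tube B] = 5.00 mM / 12467 = 0.0004011 mM = 401 nM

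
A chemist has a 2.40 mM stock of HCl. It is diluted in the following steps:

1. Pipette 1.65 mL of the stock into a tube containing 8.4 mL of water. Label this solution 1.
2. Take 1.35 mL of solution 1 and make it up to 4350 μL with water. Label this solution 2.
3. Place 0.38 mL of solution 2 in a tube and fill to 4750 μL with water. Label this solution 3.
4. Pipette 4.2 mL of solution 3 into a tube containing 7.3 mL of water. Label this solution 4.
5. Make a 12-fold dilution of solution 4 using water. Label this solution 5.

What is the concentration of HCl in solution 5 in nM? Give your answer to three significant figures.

298 nM

Step 1: 1.65 mL + 8.4 mL = 10.05 mL total → factor 10.05/1.65 = 6.0909
Step 2: 1.35 mL brought to 4350 μL → factor 4.35/1.35 = 3.2222
Step 3: 0.38 mL brought to 4750 μL → factor 4.75/0.38 = 12.5
Step 4: 4.2 mL + 7.3 mL = 11.5 mL total → factor 11.5/4.2 = 2.7381
Step 5: 12-fold → factor 12
Overall dilution factor = 6.0909 × 3.2222 × 12.5 × 2.7381 × 12 = 8060.8
Final = 2.40 mM / 8060.8 = 0.0002977 mM = 298 nM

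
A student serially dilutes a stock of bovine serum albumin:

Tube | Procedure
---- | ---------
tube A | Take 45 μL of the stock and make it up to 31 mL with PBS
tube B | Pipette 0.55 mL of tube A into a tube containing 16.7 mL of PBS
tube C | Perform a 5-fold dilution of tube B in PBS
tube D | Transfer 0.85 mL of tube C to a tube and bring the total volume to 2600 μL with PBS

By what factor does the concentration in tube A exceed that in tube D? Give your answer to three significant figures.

480

Step 1: 45 μL brought to 31 mL → factor 31000/45 = 688.89
Step 2: 0.55 mL + 16.7 mL = 17.25 mL total → factor 17.25/0.55 = 31.364
Step 3: 5-fold → factor 5
Step 4: 0.85 mL brought to 2600 μL → factor 2.6/0.85 = 3.0588
Dilution factor to tube A = 688.89; to tube D = 3.3045 × 10^5
[tube A]/[tube D] = (factor to tube D)/(factor to tube A) = 3.3045 × 10^5/688.89 = 480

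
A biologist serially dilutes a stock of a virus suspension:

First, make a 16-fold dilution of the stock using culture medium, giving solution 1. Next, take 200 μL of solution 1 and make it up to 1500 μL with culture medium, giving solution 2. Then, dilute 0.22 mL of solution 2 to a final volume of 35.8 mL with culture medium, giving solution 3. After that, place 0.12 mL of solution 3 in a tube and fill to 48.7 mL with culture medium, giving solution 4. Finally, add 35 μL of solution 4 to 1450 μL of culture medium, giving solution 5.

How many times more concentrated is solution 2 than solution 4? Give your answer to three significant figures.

Step 1: 16-fold → factor 16
Step 2: 200 μL brought to 1500 μL → factor 1500/200 = 7.5
Step 3: 0.22 mL brought to 35.8 mL → factor 35.8/0.22 = 162.73
Step 4: 0.12 mL brought to 48.7 mL → factor 48.7/0.12 = 405.83
Dilution factor to solution 2 = 120; to solution 4 = 7.9248 × 10^6
[solution 2]/[solution 4] = (factor to solution 4)/(factor to solution 2) = 7.9248 × 10^6/120 = 6.60 × 10^4

6.60 × 10^4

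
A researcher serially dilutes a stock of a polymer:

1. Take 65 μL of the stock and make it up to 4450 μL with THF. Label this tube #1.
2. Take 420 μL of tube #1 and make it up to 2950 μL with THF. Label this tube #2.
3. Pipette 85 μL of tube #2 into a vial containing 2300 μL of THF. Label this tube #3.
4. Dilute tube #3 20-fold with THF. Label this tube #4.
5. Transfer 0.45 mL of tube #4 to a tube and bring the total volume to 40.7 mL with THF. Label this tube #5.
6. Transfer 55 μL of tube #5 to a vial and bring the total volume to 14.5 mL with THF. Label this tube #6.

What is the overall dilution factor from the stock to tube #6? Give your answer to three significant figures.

Step 1: 65 μL brought to 4450 μL → factor 4450/65 = 68.462
Step 2: 420 μL brought to 2950 μL → factor 2950/420 = 7.0238
Step 3: 85 μL + 2300 μL = 2385 μL total → factor 2385/85 = 28.059
Step 4: 20-fold → factor 20
Step 5: 0.45 mL brought to 40.7 mL → factor 40.7/0.45 = 90.444
Step 6: 55 μL brought to 14.5 mL → factor 14500/55 = 263.64
Overall dilution factor = 68.462 × 7.0238 × 28.059 × 20 × 90.444 × 263.64 = 6.4344 × 10^9

6.43 × 10^9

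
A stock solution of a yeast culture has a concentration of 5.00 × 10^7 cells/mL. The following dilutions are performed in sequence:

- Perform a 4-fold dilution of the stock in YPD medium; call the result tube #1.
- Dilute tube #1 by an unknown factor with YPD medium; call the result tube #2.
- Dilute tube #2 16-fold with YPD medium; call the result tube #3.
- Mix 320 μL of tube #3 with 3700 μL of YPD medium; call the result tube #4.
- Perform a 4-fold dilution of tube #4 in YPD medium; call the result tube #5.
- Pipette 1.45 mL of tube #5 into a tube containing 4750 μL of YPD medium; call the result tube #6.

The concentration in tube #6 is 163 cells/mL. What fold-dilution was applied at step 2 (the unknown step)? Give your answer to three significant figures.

Step 1: 4-fold → factor 4
Step 2: unknown factor x
Step 3: 16-fold → factor 16
Step 4: 320 μL + 3700 μL = 4020 μL total → factor 4020/320 = 12.562
Step 5: 4-fold → factor 4
Step 6: 1.45 mL + 4750 μL = 6.2 mL total → factor 6.2/1.45 = 4.2759
Product of known-step factors = 13751
Overall factor = 5.00 × 10^7 cells/mL / (163 cells/mL) = 3.0675 × 10^5
x = 3.0675 × 10^5 / 13751 = 22.3

22.3-fold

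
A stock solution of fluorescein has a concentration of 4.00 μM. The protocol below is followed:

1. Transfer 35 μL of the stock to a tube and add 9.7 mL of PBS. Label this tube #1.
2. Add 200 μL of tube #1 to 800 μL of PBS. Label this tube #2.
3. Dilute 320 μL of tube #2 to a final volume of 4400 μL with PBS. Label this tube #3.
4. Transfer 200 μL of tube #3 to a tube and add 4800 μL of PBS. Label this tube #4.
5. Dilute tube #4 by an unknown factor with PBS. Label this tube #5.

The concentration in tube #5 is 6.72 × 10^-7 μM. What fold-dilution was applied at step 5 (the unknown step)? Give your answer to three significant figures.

Step 1: 35 μL + 9.7 mL = 9735 μL total → factor 9735/35 = 278.14
Step 2: 200 μL + 800 μL = 1000 μL total → factor 1000/200 = 5
Step 3: 320 μL brought to 4400 μL → factor 4400/320 = 13.75
Step 4: 200 μL + 4800 μL = 5000 μL total → factor 5000/200 = 25
Step 5: unknown factor x
Product of known-step factors = 4.7806 × 10^5
Overall factor = 4.00 μM / (6.72 × 10^-7 μM) = 5.9524 × 10^6
x = 5.9524 × 10^6 / 4.7806 × 10^5 = 12.5

12.5-fold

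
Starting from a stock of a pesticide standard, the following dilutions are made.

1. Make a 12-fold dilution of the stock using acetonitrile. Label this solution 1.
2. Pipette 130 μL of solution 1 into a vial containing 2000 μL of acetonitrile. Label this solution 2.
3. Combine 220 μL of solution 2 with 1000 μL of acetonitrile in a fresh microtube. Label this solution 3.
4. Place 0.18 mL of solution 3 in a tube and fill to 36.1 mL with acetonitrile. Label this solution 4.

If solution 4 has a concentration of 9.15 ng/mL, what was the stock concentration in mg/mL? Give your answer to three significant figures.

2.00 mg/mL

Step 1: 12-fold → factor 12
Step 2: 130 μL + 2000 μL = 2130 μL total → factor 2130/130 = 16.385
Step 3: 220 μL + 1000 μL = 1220 μL total → factor 1220/220 = 5.5455
Step 4: 0.18 mL brought to 36.1 mL → factor 36.1/0.18 = 200.56
Overall dilution factor = 12 × 16.385 × 5.5455 × 200.56 = 2.1867 × 10^5
Stock = 9.15 ng/mL × 2.1867 × 10^5 = 2.001 × 10^6 ng/mL = 2.00 mg/mL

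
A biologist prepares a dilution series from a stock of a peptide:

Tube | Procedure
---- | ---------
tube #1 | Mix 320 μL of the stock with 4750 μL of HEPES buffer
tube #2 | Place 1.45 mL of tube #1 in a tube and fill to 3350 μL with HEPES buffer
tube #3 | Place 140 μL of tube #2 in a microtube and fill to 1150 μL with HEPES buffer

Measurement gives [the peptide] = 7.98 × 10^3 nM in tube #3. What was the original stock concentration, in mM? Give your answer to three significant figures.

2.40 mM

Step 1: 320 μL + 4750 μL = 5070 μL total → factor 5070/320 = 15.844
Step 2: 1.45 mL brought to 3350 μL → factor 3.35/1.45 = 2.3103
Step 3: 140 μL brought to 1150 μL → factor 1150/140 = 8.2143
Overall dilution factor = 15.844 × 2.3103 × 8.2143 = 300.68
Stock = 7.98 × 10^3 nM × 300.68 = 2.399 × 10^6 nM = 2.40 mM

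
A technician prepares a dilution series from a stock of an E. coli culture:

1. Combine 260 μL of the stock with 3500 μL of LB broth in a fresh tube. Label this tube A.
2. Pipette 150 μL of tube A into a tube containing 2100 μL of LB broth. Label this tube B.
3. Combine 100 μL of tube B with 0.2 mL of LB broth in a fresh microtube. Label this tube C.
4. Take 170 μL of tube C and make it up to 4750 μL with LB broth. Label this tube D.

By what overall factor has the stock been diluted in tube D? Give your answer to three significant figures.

1.82 × 10^4

Step 1: 260 μL + 3500 μL = 3760 μL total → factor 3760/260 = 14.462
Step 2: 150 μL + 2100 μL = 2250 μL total → factor 2250/150 = 15
Step 3: 100 μL + 0.2 mL = 300 μL total → factor 300/100 = 3
Step 4: 170 μL brought to 4750 μL → factor 4750/170 = 27.941
Overall dilution factor = 14.462 × 15 × 3 × 27.941 = 18183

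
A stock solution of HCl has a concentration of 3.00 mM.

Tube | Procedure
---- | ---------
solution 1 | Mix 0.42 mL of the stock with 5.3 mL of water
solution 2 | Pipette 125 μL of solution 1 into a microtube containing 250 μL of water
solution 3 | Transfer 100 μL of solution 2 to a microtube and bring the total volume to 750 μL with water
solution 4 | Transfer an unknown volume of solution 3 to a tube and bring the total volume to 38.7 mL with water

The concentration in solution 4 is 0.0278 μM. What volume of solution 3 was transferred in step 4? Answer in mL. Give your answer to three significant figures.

Step 1: 0.42 mL + 5.3 mL = 5.72 mL total → factor 5.72/0.42 = 13.619
Step 2: 125 μL + 250 μL = 375 μL total → factor 375/125 = 3
Step 3: 100 μL brought to 750 μL → factor 750/100 = 7.5
Step 4: v brought to 38.7 mL → factor = 38.7 mL/v
Product of known-step factors = 306.43
Overall factor = 3.00 mM / (0.0278 μM) = 1.0791 × 10^5
Step-4 factor = 1.0791 × 10^5 / 306.43 = 352.17
v = 38.7 mL / 352.17 = 0.110 mL

0.110 mL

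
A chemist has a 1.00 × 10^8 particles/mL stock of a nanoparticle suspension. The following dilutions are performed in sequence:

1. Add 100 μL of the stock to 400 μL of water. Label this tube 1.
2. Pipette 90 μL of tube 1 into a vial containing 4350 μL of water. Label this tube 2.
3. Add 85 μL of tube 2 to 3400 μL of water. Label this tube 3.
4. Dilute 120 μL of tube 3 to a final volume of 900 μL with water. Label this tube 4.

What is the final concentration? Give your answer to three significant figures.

1.32 × 10^3 particles/mL

Step 1: 100 μL + 400 μL = 500 μL total → factor 500/100 = 5
Step 2: 90 μL + 4350 μL = 4440 μL total → factor 4440/90 = 49.333
Step 3: 85 μL + 3400 μL = 3485 μL total → factor 3485/85 = 41
Step 4: 120 μL brought to 900 μL → factor 900/120 = 7.5
Overall dilution factor = 5 × 49.333 × 41 × 7.5 = 75850
Final = 1.00 × 10^8 particles/mL / 75850 = 1.32 × 10^3 particles/mL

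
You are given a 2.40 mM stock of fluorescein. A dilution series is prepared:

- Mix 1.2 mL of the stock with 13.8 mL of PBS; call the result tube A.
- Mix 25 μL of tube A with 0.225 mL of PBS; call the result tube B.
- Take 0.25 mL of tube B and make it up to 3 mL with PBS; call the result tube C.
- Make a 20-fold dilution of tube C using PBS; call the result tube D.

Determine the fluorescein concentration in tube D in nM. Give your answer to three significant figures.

Step 1: 1.2 mL + 13.8 mL = 15 mL total → factor 15/1.2 = 12.5
Step 2: 25 μL + 0.225 mL = 250 μL total → factor 250/25 = 10
Step 3: 0.25 mL brought to 3 mL → factor 3/0.25 = 12
Step 4: 20-fold → factor 20
Overall dilution factor = 12.5 × 10 × 12 × 20 = 30000
Final = 2.40 mM / 30000 = 8.000 × 10^-5 mM = 80.0 nM

80.0 nM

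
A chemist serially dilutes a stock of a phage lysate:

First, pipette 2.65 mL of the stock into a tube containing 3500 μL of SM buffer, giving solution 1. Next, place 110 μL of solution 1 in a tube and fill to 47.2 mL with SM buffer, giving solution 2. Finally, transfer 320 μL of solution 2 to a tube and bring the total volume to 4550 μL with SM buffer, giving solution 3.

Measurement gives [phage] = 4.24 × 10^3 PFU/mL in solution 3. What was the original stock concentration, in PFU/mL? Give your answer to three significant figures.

6.00 × 10^7 PFU/mL

Step 1: 2.65 mL + 3500 μL = 6.15 mL total → factor 6.15/2.65 = 2.3208
Step 2: 110 μL brought to 47.2 mL → factor 47200/110 = 429.09
Step 3: 320 μL brought to 4550 μL → factor 4550/320 = 14.219
Overall dilution factor = 2.3208 × 429.09 × 14.219 = 14159
Stock = 4.24 × 10^3 PFU/mL × 14159 = 6.00 × 10^7 PFU/mL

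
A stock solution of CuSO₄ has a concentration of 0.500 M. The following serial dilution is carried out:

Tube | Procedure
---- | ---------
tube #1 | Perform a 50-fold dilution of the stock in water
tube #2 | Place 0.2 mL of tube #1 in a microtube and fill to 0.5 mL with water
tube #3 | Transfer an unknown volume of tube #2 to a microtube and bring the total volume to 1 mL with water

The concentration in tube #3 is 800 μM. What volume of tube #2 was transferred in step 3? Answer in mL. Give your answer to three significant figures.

0.200 mL

Step 1: 50-fold → factor 50
Step 2: 0.2 mL brought to 0.5 mL → factor 0.5/0.2 = 2.5
Step 3: v brought to 1 mL → factor = 1 mL/v
Product of known-step factors = 125
Overall factor = 0.500 M / (800 μM) = 625
Step-3 factor = 625 / 125 = 5
v = 1 mL / 5 = 0.200 mL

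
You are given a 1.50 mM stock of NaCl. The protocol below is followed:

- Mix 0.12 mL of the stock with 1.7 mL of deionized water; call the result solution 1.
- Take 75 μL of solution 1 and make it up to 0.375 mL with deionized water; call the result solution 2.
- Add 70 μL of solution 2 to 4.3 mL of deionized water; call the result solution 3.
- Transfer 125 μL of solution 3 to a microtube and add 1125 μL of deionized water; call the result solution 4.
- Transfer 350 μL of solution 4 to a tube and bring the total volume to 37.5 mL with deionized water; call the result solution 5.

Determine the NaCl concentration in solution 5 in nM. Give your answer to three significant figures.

Step 1: 0.12 mL + 1.7 mL = 1.82 mL total → factor 1.82/0.12 = 15.167
Step 2: 75 μL brought to 0.375 mL → factor 375/75 = 5
Step 3: 70 μL + 4.3 mL = 4370 μL total → factor 4370/70 = 62.429
Step 4: 125 μL + 1125 μL = 1250 μL total → factor 1250/125 = 10
Step 5: 350 μL brought to 37.5 mL → factor 37500/350 = 107.14
Overall dilution factor = 15.167 × 5 × 62.429 × 10 × 107.14 = 5.0723 × 10^6
Final = 1.50 mM / 5.0723 × 10^6 = 2.957 × 10^-7 mM = 0.296 nM

0.296 nM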